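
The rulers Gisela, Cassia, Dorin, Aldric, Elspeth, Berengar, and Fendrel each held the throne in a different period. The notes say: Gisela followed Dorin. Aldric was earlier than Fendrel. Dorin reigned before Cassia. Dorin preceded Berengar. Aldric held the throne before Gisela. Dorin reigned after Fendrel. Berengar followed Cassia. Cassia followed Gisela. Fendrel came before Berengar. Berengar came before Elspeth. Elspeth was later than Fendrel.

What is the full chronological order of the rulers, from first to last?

The constraints fix every adjacent pair, so only one ordering works:
Aldric → Fendrel → Dorin → Gisela → Cassia → Berengar → Elspeth.

Aldric, Fendrel, Dorin, Gisela, Cassia, Berengar, Elspeth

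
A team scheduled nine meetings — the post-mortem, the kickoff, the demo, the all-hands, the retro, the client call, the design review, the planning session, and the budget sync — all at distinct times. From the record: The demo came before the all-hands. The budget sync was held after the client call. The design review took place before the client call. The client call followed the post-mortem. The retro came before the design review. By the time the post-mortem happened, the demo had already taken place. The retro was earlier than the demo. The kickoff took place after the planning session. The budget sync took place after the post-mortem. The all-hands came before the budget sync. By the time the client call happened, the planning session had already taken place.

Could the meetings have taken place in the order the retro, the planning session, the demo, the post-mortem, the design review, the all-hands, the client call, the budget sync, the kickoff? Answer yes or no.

yes

Check each stated constraint against the proposed order — e.g. the planning session is ahead of the client call; the planning session is ahead of the kickoff. Every pair is in the required order; nothing is violated.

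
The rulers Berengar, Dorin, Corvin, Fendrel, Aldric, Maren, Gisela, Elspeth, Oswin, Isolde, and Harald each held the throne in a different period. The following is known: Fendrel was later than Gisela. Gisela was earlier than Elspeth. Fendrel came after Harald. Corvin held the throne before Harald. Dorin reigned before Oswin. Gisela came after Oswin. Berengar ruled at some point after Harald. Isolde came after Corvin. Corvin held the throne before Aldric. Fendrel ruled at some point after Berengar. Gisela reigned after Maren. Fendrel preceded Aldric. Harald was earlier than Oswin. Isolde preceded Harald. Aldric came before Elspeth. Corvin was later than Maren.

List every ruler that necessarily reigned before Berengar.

Corvin, Harald, Isolde, Maren

Directly stated before Berengar: Harald.
Corvin reaches Berengar via Corvin → Harald → Berengar.
Isolde reaches Berengar via Isolde → Harald → Berengar.
Maren reaches Berengar via Maren → Corvin → Harald → Berengar.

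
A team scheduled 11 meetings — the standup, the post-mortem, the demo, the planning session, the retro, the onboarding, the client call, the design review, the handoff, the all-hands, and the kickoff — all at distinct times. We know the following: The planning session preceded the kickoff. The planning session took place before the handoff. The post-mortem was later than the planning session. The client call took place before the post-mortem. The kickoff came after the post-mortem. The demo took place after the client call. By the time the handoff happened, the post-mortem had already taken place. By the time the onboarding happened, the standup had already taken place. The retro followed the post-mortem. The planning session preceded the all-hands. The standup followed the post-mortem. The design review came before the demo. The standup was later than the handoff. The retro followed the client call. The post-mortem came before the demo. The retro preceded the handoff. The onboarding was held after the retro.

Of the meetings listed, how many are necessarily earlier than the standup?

5

Directly stated before the standup: the handoff and the post-mortem.
The client call reaches the standup via the client call → the post-mortem → the standup.
The planning session reaches the standup via the planning session → the post-mortem → the standup.
The retro reaches the standup via the retro → the handoff → the standup.
That's the client call, the handoff, the planning session, the post-mortem, and the retro — 5 in all.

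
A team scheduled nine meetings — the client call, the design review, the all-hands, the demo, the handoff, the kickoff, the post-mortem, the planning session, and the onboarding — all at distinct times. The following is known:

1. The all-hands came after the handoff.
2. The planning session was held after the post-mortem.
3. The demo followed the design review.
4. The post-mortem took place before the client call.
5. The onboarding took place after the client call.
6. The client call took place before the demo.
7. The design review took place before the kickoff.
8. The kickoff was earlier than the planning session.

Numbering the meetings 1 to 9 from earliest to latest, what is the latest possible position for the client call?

The client call must come before the demo and the onboarding — 2 meetings forced after it.
Everything else can be placed before the client call in some valid order, so the client call can sit as late as position 9 − 2 = 7.

7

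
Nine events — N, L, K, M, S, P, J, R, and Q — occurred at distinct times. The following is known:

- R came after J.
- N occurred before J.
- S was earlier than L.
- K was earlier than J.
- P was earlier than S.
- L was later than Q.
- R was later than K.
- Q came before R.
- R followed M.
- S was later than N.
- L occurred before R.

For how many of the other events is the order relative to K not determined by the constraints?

Forced after K: J and R.
That leaves L, M, N, P, Q, and S with no forced order relative to K — 6.

6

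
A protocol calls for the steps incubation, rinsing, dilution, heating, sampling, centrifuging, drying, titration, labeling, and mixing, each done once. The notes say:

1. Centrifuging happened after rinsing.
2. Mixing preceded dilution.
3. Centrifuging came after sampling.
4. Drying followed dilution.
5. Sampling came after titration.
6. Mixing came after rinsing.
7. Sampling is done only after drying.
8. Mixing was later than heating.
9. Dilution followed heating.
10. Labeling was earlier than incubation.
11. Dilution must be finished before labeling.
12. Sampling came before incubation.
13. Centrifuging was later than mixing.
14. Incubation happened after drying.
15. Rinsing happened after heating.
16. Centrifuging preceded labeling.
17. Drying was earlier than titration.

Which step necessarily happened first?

Heating has a chain of constraints placing it before every other step, so heating must be first.

heating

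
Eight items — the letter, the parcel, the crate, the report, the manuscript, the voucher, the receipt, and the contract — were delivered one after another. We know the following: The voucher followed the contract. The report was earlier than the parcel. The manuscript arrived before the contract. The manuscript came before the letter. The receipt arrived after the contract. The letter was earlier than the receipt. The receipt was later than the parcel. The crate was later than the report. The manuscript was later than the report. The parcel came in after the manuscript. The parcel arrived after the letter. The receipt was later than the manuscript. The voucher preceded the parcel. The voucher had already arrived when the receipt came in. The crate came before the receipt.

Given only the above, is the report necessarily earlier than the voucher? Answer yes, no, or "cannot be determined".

yes

Chain the constraints: the report → the manuscript → the contract → the voucher. Each link is directly stated, so the report comes before the voucher.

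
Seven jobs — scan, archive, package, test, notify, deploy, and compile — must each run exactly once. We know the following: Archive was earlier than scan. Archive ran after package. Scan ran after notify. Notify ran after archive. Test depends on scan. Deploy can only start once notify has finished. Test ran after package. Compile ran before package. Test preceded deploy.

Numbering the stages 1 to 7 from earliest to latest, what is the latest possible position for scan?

Scan must come before deploy and test — 2 stages forced after it.
Everything else can be placed before scan in some valid order, so scan can sit as late as position 7 − 2 = 5.

5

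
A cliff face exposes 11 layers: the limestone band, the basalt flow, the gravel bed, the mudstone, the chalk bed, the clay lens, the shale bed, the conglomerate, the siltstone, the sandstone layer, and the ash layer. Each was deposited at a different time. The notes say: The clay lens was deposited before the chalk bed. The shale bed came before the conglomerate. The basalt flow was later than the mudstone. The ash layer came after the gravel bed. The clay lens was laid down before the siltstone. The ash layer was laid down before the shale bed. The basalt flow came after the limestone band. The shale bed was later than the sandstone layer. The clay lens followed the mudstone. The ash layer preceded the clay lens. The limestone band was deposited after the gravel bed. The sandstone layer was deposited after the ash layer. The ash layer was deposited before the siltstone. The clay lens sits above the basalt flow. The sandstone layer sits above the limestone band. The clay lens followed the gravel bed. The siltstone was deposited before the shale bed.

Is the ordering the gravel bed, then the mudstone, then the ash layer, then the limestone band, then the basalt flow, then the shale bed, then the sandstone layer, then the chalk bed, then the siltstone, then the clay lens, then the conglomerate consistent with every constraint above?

The constraints require the clay lens before the chalk bed, but in the proposed sequence the chalk bed appears ahead of the clay lens. That one violation is enough.

no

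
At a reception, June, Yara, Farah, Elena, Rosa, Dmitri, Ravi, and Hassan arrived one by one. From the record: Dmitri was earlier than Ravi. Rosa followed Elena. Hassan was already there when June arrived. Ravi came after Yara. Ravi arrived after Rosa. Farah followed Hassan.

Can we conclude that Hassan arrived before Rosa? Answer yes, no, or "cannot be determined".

No chain of stated constraints runs from Hassan to Rosa, and none runs from Rosa to Hassan either.
So the relative order of Hassan and Rosa is not fixed by the given facts.

cannot be determined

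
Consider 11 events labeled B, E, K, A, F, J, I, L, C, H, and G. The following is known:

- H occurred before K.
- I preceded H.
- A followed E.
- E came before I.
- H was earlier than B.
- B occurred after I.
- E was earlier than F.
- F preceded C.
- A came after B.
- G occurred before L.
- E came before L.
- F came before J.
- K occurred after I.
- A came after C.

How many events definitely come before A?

Directly stated before A: B, C, and E.
F reaches A via F → C → A.
H reaches A via H → B → A.
I reaches A via I → B → A.
No chain forces J (or any of the others) ahead of A.
That's B, C, E, F, H, and I — 6 in all.

6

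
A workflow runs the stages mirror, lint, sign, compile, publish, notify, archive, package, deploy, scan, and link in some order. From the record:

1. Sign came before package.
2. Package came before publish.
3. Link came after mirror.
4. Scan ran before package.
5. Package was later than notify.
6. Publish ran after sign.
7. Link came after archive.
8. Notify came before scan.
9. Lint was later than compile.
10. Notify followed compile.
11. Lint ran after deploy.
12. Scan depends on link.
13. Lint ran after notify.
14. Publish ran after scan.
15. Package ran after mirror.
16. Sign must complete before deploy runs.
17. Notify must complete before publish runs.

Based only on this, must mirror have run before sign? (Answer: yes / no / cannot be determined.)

No chain of stated constraints runs from mirror to sign, and none runs from sign to mirror either.
So the relative order of mirror and sign is not fixed by the given facts.

cannot be determined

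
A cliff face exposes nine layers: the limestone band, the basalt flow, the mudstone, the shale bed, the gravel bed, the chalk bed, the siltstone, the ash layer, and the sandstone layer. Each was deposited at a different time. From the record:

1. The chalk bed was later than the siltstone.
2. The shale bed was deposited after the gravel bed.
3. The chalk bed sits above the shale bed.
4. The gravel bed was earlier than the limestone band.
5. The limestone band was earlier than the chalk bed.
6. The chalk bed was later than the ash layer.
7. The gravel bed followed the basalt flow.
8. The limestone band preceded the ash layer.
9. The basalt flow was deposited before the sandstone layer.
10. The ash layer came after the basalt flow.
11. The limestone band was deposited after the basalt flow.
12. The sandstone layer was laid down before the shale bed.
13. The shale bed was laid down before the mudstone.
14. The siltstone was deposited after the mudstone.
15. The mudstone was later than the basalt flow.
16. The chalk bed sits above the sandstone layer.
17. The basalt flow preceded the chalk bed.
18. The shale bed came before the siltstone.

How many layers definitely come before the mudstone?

Directly stated before the mudstone: the basalt flow and the shale bed.
The gravel bed reaches the mudstone via the gravel bed → the shale bed → the mudstone.
The sandstone layer reaches the mudstone via the sandstone layer → the shale bed → the mudstone.
That's the basalt flow, the gravel bed, the sandstone layer, and the shale bed — 4 in all.

4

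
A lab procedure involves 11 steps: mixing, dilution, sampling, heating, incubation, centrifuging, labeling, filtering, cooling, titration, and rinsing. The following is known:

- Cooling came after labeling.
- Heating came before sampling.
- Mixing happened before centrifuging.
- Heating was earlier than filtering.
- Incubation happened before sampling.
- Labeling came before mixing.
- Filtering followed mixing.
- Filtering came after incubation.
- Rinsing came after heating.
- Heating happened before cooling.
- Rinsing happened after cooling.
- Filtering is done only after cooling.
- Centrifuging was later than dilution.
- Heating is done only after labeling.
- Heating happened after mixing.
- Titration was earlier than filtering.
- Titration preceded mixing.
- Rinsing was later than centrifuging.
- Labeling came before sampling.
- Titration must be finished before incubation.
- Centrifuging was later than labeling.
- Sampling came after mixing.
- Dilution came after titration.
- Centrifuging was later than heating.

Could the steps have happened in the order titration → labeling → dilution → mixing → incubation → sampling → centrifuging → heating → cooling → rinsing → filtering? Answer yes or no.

The constraints require heating before sampling, but in the proposed sequence sampling appears ahead of heating. That one violation is enough.

no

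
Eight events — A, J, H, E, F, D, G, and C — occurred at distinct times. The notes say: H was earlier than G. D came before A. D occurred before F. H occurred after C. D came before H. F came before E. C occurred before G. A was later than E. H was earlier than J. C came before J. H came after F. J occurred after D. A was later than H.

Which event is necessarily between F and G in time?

H

Tracing the constraints gives F → H → G, so H sits after F and before G.
No other event is forced both after F and before G.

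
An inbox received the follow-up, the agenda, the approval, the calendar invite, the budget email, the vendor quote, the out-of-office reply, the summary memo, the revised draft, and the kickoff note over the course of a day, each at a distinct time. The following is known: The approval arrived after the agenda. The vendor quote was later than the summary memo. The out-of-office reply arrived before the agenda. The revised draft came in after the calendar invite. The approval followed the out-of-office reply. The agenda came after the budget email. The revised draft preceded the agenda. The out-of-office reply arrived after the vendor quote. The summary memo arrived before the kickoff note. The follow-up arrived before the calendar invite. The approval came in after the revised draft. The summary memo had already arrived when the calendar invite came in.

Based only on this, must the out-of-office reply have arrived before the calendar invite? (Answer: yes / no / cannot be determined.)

No chain of stated constraints runs from the out-of-office reply to the calendar invite, and none runs from the calendar invite to the out-of-office reply either.
So the relative order of the out-of-office reply and the calendar invite is not fixed by the given facts.

cannot be determined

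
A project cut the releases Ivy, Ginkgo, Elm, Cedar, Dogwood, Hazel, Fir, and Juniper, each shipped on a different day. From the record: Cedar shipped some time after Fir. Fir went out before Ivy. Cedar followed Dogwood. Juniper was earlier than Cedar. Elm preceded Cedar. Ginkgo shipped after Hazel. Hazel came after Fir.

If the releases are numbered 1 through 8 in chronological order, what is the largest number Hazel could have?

Hazel must come before Ginkgo — 1 release forced after it.
Everything else can be placed before Hazel in some valid order, so Hazel can sit as late as position 8 − 1 = 7.

7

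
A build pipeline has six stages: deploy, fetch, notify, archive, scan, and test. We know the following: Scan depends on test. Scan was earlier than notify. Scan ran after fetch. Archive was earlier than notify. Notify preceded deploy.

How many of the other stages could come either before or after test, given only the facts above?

Forced after test: deploy, notify, and scan.
That leaves archive and fetch with no forced order relative to test — 2.

2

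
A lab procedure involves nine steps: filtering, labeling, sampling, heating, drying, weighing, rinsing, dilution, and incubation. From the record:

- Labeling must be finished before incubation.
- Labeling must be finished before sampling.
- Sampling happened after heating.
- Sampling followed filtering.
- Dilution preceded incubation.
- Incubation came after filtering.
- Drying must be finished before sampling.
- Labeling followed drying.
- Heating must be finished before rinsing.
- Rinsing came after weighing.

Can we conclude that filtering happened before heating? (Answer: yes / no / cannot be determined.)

No chain of stated constraints runs from filtering to heating, and none runs from heating to filtering either.
So the relative order of filtering and heating is not fixed by the given facts.

cannot be determined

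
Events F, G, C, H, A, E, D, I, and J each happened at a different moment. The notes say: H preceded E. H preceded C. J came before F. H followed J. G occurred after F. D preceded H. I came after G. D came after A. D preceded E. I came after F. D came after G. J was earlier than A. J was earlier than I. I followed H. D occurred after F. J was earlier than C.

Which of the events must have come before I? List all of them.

Directly stated before I: F, G, H, and J.
A reaches I via A → D → H → I.
D reaches I via D → H → I.

A, D, F, G, H, J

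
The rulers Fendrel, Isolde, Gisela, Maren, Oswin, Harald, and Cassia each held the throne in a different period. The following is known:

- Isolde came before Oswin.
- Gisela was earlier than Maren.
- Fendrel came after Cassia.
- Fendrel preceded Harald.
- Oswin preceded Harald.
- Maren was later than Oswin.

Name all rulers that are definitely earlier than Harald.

Directly stated before Harald: Fendrel and Oswin.
Cassia reaches Harald via Cassia → Fendrel → Harald.
Isolde reaches Harald via Isolde → Oswin → Harald.
No chain forces Maren (or any of the others) ahead of Harald.

Cassia, Fendrel, Isolde, Oswin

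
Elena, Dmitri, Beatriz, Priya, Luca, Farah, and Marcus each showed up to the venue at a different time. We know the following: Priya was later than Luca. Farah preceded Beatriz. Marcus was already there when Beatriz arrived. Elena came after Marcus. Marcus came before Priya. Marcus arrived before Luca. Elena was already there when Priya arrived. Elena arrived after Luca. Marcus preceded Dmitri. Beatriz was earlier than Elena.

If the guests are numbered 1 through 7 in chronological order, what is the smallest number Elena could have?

Beatriz, Farah, Luca, and Marcus must all come before Elena — 4 forced predecessors.
Nothing else is forced ahead of Elena, so their earliest slot is position 4 + 1 = 5.

5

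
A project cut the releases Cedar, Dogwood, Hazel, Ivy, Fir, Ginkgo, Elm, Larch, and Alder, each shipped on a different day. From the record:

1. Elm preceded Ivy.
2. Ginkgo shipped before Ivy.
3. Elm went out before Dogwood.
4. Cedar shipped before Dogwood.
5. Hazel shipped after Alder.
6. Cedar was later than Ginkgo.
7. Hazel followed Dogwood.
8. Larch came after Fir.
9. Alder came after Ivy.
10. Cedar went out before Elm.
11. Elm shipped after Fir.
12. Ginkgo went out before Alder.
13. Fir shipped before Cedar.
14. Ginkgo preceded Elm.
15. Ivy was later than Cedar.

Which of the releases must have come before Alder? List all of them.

Cedar, Elm, Fir, Ginkgo, Ivy

Directly stated before Alder: Ginkgo and Ivy.
Cedar reaches Alder via Cedar → Ivy → Alder.
Elm reaches Alder via Elm → Ivy → Alder.
Fir reaches Alder via Fir → Elm → Ivy → Alder.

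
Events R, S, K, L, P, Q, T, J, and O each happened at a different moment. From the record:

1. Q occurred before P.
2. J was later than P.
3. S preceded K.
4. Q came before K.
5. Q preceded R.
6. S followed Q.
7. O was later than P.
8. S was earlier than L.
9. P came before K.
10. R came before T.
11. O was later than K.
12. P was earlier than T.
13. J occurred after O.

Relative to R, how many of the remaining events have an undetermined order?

Forced before R: Q; forced after R: T.
That leaves J, K, L, O, P, and S with no forced order relative to R — 6.

6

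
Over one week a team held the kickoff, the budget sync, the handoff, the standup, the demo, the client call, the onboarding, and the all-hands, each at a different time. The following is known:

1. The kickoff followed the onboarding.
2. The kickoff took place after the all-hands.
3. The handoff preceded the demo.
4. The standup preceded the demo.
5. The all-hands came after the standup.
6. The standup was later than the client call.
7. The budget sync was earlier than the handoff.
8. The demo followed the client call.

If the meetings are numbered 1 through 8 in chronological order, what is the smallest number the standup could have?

2

The client call must come before the standup — 1 forced predecessor.
Nothing else is forced ahead of the standup, so its earliest slot is position 1 + 1 = 2.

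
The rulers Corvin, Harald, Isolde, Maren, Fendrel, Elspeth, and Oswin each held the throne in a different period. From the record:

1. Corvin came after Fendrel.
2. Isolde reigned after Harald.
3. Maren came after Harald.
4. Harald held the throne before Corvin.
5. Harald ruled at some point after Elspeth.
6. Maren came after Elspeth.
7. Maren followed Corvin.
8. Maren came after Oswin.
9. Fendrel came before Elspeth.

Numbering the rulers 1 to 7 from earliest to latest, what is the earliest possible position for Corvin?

4

Elspeth, Fendrel, and Harald must all come before Corvin — 3 forced predecessors.
Nothing else is forced ahead of Corvin, so their earliest slot is position 3 + 1 = 4.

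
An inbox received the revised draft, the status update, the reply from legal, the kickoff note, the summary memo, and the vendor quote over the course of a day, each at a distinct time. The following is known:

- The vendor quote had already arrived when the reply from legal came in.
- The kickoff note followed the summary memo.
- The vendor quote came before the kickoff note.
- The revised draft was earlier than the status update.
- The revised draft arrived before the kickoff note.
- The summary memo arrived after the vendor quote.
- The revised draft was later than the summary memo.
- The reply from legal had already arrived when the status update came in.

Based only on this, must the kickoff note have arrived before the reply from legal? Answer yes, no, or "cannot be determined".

No chain of stated constraints runs from the kickoff note to the reply from legal, and none runs from the reply from legal to the kickoff note either.
So the relative order of the kickoff note and the reply from legal is not fixed by the given facts.

cannot be determined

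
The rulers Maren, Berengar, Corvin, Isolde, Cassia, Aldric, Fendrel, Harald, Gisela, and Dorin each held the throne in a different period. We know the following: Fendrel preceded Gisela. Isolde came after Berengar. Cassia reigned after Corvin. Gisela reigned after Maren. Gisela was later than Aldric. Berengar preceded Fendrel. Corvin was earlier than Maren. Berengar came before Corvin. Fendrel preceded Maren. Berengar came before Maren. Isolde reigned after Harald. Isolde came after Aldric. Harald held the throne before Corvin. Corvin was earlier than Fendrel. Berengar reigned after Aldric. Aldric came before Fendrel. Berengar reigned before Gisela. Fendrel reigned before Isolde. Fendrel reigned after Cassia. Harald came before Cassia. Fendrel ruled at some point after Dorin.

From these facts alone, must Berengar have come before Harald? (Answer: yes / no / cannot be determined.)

No chain of stated constraints runs from Berengar to Harald, and none runs from Harald to Berengar either.
So the relative order of Berengar and Harald is not fixed by the given facts.

cannot be determined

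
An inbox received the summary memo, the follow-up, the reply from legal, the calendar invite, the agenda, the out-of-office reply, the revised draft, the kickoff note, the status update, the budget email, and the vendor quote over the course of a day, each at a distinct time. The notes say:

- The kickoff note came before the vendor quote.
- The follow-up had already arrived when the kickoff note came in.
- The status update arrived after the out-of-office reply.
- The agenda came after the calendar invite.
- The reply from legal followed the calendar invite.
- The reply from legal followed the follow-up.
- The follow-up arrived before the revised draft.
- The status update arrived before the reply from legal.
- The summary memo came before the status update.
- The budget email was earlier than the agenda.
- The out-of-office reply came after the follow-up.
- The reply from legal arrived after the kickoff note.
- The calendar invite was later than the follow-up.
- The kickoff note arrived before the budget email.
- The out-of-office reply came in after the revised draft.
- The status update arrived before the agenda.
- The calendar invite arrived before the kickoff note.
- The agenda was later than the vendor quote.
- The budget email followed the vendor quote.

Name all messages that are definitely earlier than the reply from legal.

Directly stated before the reply from legal: the calendar invite, the follow-up, the kickoff note, and the status update.
The out-of-office reply reaches the reply from legal via the out-of-office reply → the status update → the reply from legal.
The revised draft reaches the reply from legal via the revised draft → the out-of-office reply → the status update → the reply from legal.
The summary memo reaches the reply from legal via the summary memo → the status update → the reply from legal.

the calendar invite, the follow-up, the kickoff note, the out-of-office reply, the revised draft, the status update, the summary memo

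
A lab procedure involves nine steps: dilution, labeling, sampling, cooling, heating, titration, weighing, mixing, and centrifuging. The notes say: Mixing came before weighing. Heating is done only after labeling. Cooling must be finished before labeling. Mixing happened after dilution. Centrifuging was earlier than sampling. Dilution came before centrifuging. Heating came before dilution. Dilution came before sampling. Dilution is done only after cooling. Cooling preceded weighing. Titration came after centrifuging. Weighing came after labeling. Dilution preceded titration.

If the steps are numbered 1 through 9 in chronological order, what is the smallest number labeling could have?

2

Cooling must come before labeling — 1 forced predecessor.
Nothing else is forced ahead of labeling, so its earliest slot is position 1 + 1 = 2.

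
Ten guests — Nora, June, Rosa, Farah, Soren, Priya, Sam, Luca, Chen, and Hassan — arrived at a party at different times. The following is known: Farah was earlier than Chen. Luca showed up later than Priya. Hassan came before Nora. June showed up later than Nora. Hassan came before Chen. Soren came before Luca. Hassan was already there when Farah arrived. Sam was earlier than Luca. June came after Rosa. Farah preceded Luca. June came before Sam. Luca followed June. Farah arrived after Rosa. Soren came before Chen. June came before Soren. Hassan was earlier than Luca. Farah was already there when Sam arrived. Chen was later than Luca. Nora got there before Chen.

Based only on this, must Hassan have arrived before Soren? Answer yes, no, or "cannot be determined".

yes

Chain the constraints: Hassan → Nora → June → Soren. Each link is directly stated, so Hassan comes before Soren.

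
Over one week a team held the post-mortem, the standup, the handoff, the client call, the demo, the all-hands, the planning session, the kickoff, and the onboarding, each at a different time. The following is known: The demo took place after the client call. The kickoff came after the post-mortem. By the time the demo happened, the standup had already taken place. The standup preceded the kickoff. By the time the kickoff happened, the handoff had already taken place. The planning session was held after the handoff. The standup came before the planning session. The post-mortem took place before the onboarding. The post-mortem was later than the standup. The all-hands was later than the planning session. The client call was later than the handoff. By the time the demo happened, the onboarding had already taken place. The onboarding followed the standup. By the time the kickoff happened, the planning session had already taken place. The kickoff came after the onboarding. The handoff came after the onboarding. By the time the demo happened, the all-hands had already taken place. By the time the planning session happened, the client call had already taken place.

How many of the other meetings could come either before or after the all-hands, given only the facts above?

1

Forced before the all-hands: the client call, the handoff, the onboarding, the planning session, the post-mortem, and the standup; forced after the all-hands: the demo.
That leaves the kickoff with no forced order relative to the all-hands — 1.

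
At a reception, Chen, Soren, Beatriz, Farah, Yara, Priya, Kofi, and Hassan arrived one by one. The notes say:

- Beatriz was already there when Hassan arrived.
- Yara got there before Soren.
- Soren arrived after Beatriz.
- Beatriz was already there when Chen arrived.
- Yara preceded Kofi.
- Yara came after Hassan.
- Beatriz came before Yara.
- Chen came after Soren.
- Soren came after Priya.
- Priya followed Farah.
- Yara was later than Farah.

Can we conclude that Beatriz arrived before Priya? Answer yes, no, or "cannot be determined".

No chain of stated constraints runs from Beatriz to Priya, and none runs from Priya to Beatriz either.
So the relative order of Beatriz and Priya is not fixed by the given facts.

cannot be determined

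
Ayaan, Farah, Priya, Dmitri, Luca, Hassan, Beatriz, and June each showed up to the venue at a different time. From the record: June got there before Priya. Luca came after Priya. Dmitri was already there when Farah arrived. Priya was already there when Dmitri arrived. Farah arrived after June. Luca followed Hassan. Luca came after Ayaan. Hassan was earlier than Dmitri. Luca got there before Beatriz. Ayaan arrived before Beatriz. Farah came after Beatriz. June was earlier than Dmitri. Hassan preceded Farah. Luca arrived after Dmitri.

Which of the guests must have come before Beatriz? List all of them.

Directly stated before Beatriz: Ayaan and Luca.
Dmitri reaches Beatriz via Dmitri → Luca → Beatriz.
Hassan reaches Beatriz via Hassan → Luca → Beatriz.
June reaches Beatriz via June → Dmitri → Luca → Beatriz.
Likewise Priya reaches Beatriz by chaining the stated constraints.

Ayaan, Dmitri, Hassan, June, Luca, Priya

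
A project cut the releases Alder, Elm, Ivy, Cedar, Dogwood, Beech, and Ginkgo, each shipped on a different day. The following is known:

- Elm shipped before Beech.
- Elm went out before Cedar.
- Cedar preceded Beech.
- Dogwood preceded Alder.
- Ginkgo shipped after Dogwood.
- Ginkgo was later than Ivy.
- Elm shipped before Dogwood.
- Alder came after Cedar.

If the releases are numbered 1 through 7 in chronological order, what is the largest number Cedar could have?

Cedar must come before Alder and Beech — 2 releases forced after it.
Everything else can be placed before Cedar in some valid order, so Cedar can sit as late as position 7 − 2 = 5.

5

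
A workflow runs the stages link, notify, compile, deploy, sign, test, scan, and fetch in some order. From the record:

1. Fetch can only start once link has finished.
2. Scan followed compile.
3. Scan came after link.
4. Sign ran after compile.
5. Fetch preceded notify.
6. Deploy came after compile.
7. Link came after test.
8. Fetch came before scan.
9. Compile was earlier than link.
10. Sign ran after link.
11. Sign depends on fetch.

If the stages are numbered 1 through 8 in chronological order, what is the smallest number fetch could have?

Compile, link, and test must all come before fetch — 3 forced predecessors.
Nothing else is forced ahead of fetch, so its earliest slot is position 3 + 1 = 4.

4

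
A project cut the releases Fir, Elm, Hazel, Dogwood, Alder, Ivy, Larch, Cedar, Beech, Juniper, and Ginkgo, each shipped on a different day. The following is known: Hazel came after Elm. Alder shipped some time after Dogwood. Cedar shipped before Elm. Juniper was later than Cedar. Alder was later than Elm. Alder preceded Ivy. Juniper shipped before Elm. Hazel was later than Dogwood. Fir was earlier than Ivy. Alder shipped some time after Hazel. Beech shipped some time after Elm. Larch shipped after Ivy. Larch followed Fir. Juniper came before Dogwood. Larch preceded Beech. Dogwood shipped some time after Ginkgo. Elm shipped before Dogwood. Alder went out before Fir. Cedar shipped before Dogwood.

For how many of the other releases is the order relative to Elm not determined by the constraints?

Forced before Elm: Cedar and Juniper; forced after Elm: Alder, Beech, Dogwood, Fir, Hazel, Ivy, and Larch.
That leaves Ginkgo with no forced order relative to Elm — 1.

1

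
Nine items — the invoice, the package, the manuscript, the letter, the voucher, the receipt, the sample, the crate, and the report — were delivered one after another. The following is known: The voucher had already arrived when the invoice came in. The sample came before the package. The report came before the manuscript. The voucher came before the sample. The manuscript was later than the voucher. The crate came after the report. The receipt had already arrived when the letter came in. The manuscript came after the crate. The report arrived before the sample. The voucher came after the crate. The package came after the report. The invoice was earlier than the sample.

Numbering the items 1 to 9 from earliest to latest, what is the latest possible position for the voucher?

The voucher must come before the invoice, the manuscript, the package, and the sample — 4 items forced after it.
Everything else can be placed before the voucher in some valid order, so the voucher can sit as late as position 9 − 4 = 5.

5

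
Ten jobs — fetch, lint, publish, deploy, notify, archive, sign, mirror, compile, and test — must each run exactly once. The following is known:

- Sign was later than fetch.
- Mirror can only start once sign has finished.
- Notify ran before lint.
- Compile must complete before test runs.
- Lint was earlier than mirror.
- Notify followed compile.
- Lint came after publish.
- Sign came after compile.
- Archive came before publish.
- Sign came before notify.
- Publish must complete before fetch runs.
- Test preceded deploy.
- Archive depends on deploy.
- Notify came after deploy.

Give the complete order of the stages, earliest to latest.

The constraints fix every adjacent pair, so only one ordering works:
compile → test → deploy → archive → publish → fetch → sign → notify → lint → mirror.

compile, test, deploy, archive, publish, fetch, sign, notify, lint, mirror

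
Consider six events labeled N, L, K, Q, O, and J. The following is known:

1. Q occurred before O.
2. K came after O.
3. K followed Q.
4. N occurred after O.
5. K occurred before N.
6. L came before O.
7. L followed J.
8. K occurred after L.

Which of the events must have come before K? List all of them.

J, L, O, Q

Directly stated before K: L, O, and Q.
J reaches K via J → L → K.
No chain forces N ahead of K.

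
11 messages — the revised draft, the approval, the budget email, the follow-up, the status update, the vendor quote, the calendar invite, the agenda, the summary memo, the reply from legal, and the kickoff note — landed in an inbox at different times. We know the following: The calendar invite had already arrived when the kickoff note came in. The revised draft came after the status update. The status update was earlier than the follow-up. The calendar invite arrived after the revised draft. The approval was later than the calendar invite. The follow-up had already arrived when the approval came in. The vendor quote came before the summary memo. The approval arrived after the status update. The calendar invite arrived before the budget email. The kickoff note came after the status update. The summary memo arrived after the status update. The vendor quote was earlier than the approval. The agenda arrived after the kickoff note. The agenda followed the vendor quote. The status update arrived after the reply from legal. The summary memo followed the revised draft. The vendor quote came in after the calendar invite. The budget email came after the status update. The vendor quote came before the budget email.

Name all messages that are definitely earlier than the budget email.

the calendar invite, the reply from legal, the revised draft, the status update, the vendor quote

Directly stated before the budget email: the calendar invite, the status update, and the vendor quote.
The reply from legal reaches the budget email via the reply from legal → the status update → the budget email.
The revised draft reaches the budget email via the revised draft → the calendar invite → the budget email.
No chain forces the approval (or any of the others) ahead of the budget email.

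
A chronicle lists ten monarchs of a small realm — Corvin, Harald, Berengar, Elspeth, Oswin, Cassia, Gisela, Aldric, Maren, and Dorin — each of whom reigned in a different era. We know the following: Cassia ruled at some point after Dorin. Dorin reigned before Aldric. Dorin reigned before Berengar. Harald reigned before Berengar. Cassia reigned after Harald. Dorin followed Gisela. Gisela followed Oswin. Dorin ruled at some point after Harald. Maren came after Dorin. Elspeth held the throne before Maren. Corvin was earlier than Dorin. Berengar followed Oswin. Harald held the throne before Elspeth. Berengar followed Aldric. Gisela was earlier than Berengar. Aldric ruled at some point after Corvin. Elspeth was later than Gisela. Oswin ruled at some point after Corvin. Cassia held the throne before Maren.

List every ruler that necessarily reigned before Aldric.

Directly stated before Aldric: Corvin and Dorin.
Gisela reaches Aldric via Gisela → Dorin → Aldric.
Harald reaches Aldric via Harald → Dorin → Aldric.
Oswin reaches Aldric via Oswin → Gisela → Dorin → Aldric.

Corvin, Dorin, Gisela, Harald, Oswin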